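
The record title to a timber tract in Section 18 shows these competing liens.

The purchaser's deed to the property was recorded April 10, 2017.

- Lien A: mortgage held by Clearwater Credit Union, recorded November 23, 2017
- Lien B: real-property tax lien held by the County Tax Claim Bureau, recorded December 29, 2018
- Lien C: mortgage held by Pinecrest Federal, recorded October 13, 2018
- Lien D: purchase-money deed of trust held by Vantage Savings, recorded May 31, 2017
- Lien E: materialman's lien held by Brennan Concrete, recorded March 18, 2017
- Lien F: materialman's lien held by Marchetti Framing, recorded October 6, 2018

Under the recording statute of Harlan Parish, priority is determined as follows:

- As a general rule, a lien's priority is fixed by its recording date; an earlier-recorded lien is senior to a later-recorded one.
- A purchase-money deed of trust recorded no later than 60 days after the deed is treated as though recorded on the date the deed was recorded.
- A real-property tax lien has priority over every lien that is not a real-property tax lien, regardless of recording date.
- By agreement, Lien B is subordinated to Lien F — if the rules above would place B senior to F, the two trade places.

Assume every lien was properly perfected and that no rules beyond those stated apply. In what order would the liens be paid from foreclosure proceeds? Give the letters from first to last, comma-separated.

First, effective dates: D was recorded within the 60-day window, so its effective date is the deed date April 10, 2017.
B, as a real-property tax lien, has superpriority and ranks first.
Among the remaining liens, by effective date: E (March 18, 2017), D (April 10, 2017), A (November 23, 2017), F (October 6, 2018), C (October 13, 2018).
B would otherwise be senior to F, so under the subordination agreement B and F exchange positions.

F, E, D, A, B, C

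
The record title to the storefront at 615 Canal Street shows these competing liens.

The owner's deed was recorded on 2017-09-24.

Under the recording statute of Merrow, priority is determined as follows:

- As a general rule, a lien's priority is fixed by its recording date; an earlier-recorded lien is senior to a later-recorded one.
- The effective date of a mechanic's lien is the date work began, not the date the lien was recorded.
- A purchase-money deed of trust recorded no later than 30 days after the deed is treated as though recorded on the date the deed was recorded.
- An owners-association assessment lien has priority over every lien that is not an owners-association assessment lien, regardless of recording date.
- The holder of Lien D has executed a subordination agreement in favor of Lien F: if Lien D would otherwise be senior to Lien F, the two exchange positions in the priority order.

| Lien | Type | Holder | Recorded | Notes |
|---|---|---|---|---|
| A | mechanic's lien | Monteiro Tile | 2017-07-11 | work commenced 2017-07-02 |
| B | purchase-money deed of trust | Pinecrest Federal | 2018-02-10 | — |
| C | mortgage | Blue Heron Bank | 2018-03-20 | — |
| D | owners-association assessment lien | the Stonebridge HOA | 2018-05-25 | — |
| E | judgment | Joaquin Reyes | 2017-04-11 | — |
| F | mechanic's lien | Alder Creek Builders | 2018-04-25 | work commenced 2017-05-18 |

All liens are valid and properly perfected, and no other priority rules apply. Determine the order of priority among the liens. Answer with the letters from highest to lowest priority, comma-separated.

First, effective dates: A is treated as recorded 2017-07-02, the work-commencement date; B was recorded 139 days after the deed, outside the 30-day window, so it keeps its recording date; F relates back to 2017-05-18 (work commenced).
D is an owners-association assessment lien, so it outranks all other liens regardless of date.
Among the remaining liens, by effective date: E (2017-04-11), F (2017-05-18), A (2017-07-02), B (2018-02-10), C (2018-03-20).
D is senior to F before the subordination, so the two trade places.

F, E, D, A, B, C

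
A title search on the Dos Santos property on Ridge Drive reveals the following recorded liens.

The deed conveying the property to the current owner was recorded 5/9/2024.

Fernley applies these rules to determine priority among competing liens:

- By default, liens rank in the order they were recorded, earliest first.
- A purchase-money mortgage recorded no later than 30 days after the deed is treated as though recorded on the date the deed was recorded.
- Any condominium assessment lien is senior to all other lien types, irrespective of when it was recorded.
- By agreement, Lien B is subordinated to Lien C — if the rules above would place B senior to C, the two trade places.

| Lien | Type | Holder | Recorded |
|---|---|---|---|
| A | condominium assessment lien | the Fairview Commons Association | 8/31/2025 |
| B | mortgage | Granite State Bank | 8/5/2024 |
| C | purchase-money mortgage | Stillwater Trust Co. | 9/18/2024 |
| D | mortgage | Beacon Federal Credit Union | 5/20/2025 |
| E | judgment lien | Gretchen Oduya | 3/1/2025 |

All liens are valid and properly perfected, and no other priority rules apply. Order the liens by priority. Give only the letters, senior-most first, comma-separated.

A, C, B, E, D

Effective dates: C missed the 30-day window (132 days after the deed), so its recording date stands.
A is a condominium assessment lien and takes priority over every other lien.
Among the remaining liens, by effective date: B (8/5/2024), C (9/18/2024), E (3/1/2025), D (5/20/2025).
B would otherwise be senior to C, so under the subordination agreement B and C exchange positions.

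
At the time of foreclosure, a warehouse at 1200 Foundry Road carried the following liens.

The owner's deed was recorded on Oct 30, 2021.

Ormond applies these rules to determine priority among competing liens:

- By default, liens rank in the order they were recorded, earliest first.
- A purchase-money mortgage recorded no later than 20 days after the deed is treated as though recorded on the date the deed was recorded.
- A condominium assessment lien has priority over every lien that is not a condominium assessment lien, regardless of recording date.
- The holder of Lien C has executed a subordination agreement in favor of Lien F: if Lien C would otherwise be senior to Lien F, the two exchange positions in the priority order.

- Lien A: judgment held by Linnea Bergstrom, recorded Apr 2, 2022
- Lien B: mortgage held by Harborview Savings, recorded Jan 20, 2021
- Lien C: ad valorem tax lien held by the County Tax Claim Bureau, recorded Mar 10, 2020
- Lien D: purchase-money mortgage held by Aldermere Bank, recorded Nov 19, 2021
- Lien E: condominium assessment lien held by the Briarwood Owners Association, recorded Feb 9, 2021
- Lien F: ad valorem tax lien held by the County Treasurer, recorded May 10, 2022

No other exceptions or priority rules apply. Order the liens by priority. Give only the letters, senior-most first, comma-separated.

E, F, B, D, A, C

First, effective dates: D's effective date is the deed date, Oct 30, 2021.
E is a condominium assessment lien and takes priority over every other lien.
Among the remaining liens, by effective date: C (Mar 10, 2020), B (Jan 20, 2021), D (Oct 30, 2021), A (Apr 2, 2022), F (May 10, 2022).
The subordination applies — C was senior to F — so C and F swap.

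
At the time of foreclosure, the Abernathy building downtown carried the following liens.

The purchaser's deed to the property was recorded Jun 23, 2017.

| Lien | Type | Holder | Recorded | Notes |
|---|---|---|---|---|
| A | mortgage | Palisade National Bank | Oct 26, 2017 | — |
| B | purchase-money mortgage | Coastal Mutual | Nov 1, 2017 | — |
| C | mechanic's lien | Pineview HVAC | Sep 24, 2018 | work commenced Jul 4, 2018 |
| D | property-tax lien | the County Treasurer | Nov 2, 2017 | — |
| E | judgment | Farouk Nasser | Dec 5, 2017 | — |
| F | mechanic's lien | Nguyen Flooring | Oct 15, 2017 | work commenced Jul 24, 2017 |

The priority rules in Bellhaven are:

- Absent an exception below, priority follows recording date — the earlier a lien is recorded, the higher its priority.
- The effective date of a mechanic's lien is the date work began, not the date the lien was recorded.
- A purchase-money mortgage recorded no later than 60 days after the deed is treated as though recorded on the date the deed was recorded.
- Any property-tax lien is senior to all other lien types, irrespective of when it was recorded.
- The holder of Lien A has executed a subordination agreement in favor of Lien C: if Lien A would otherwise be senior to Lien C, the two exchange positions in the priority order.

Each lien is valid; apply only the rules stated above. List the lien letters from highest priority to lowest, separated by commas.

D, F, C, B, E, A

Adjusting effective dates: B was recorded 131 days after the deed, outside the 60-day window, so it keeps its recording date; C relates back to Jul 4, 2018 (work commenced); F is treated as recorded Jul 24, 2017, the work-commencement date.
As a property-tax lien, D is senior to every other lien.
Remaining liens by effective date: F (Jul 24, 2017), A (Oct 26, 2017), B (Nov 1, 2017), E (Dec 5, 2017), C (Jul 4, 2018).
The subordination applies — A was senior to C — so A and C swap.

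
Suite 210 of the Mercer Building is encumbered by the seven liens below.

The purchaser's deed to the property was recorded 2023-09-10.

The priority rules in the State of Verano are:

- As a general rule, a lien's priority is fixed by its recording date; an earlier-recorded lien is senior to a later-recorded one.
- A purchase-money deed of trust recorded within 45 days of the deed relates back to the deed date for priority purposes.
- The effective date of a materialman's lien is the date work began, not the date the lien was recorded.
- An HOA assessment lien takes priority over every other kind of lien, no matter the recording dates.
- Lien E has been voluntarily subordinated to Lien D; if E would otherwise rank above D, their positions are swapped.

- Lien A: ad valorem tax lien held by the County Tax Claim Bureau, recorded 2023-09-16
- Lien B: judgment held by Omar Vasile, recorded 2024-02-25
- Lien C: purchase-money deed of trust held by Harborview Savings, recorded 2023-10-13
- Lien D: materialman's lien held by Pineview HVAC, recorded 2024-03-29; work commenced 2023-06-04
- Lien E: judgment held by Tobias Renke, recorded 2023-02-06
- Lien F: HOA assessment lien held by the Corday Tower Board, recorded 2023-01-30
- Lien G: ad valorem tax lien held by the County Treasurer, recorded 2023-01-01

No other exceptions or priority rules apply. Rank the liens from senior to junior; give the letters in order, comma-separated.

Effective dates: C was recorded within the 45-day window, so its effective date is the deed date 2023-09-10; D's effective date is 2023-06-04, when work began.
As an HOA assessment lien, F is senior to every other lien.
Among the remaining liens, by effective date: G (2023-01-01), E (2023-02-06), D (2023-06-04), C (2023-09-10), A (2023-09-16), B (2024-02-25).
Because E would otherwise rank above D, the subordination swaps them.

F, G, D, E, C, A, B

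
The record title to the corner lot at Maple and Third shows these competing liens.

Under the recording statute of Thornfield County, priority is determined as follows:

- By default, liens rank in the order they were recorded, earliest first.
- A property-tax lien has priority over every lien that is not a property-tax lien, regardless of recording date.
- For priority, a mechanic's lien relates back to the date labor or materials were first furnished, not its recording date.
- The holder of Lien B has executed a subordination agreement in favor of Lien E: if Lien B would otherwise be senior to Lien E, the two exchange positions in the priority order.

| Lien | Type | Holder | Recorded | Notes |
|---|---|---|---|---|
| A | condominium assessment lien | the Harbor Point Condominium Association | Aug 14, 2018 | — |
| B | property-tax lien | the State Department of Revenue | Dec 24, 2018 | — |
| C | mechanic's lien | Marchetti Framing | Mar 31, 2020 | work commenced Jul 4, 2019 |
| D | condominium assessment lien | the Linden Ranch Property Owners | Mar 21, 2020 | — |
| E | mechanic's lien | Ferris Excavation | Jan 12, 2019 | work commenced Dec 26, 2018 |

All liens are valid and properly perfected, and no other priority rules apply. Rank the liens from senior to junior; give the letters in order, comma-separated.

Adjusting effective dates: C relates back to Jul 4, 2019 (work commenced); E is treated as recorded Dec 26, 2018, the work-commencement date.
B, as a property-tax lien, has superpriority and ranks first.
Ordering the rest by effective date: A (Aug 14, 2018), E (Dec 26, 2018), C (Jul 4, 2019), D (Mar 21, 2020).
The subordination applies — B was senior to E — so B and E swap.

E, A, B, C, D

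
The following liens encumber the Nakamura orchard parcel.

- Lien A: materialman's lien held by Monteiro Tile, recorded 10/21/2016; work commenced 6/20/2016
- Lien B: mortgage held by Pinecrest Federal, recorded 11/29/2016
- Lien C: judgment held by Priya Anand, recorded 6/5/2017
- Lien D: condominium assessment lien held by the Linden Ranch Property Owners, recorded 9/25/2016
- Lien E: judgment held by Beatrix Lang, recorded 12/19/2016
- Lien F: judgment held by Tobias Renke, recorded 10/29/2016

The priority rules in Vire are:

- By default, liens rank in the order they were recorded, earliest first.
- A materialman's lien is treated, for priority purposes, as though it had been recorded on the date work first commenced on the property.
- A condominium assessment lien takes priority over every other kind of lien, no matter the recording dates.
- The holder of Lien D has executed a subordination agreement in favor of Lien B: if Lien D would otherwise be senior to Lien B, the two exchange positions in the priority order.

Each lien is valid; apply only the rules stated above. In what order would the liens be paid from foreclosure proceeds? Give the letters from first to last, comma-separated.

Effective dates: A's effective date is 6/20/2016, when work began.
D is a condominium assessment lien, so it outranks all other liens regardless of date.
Among the remaining liens, by effective date: A (6/20/2016), F (10/29/2016), B (11/29/2016), E (12/19/2016), C (6/5/2017).
The subordination applies — D was senior to B — so D and B swap.

B, A, F, D, E, C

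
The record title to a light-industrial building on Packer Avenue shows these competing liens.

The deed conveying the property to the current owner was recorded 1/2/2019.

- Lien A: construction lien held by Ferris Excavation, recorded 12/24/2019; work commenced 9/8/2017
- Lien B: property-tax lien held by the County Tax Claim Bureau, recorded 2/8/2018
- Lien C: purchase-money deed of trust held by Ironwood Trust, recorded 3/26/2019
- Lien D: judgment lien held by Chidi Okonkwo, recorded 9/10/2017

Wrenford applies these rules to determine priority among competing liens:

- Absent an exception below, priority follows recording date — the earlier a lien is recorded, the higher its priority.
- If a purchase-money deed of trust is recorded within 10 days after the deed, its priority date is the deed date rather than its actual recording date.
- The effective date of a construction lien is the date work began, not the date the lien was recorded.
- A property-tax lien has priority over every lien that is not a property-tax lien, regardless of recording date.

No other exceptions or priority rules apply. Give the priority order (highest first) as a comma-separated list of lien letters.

B, A, D, C

Effective dates after the stated exceptions: A's effective date is 9/8/2017, when work began; C was recorded 83 days after the deed — beyond 10 days — so no relation-back applies.
B is a property-tax lien, so it outranks all other liens regardless of date.
Among the remaining liens, by effective date: A (9/8/2017), D (9/10/2017), C (3/26/2019).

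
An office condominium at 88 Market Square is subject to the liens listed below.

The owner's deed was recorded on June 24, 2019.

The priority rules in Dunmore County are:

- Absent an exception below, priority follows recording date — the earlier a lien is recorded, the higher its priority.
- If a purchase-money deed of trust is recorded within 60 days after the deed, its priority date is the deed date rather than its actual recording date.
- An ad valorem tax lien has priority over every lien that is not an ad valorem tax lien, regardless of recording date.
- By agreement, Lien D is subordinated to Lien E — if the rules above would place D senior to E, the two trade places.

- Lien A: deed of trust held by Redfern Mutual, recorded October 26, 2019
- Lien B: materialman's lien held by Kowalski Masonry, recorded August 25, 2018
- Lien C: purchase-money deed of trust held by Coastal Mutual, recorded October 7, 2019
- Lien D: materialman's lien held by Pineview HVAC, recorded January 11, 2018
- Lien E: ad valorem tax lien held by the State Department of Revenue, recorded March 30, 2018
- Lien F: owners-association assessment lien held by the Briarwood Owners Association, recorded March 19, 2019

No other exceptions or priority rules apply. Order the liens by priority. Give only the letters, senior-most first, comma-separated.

Effective dates after the stated exceptions: C was recorded 105 days after the deed, outside the 60-day window, so it keeps its recording date.
E is an ad valorem tax lien, so it outranks all other liens regardless of date.
The other liens, earliest effective date first: D (January 11, 2018), B (August 25, 2018), F (March 19, 2019), C (October 7, 2019), A (October 26, 2019).
Since D is not senior to E, the subordination leaves the order unchanged.

E, D, B, F, C, A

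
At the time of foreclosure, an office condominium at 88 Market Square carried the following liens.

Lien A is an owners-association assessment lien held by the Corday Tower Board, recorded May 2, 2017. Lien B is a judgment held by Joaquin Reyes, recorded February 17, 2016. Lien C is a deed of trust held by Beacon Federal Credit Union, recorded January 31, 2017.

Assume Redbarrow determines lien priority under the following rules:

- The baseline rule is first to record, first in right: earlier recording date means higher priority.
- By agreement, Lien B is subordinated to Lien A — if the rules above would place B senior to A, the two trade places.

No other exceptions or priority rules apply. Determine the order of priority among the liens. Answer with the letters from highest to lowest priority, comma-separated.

By effective date, earliest first: B (February 17, 2016), C (January 31, 2017), A (May 2, 2017).
B is senior to A before the subordination, so the two trade places.

A, C, B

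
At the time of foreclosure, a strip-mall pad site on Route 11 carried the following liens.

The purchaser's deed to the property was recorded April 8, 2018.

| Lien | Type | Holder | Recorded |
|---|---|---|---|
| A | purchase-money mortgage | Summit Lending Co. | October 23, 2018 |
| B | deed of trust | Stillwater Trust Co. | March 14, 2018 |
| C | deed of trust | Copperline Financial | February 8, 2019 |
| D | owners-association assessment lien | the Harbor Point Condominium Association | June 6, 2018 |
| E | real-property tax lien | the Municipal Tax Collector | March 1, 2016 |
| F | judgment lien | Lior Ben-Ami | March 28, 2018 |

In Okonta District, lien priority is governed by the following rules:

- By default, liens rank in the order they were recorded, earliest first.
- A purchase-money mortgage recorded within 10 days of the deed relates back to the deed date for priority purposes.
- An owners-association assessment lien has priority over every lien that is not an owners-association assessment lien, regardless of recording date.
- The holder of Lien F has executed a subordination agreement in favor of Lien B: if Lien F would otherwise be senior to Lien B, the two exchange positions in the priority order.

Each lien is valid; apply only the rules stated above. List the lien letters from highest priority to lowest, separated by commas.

D, E, B, F, A, C

First, effective dates: A was recorded 198 days after the deed — beyond 10 days — so no relation-back applies.
D is an owners-association assessment lien and takes priority over every other lien.
Among the remaining liens, by effective date: E (March 1, 2016), B (March 14, 2018), F (March 28, 2018), A (October 23, 2018), C (February 8, 2019).
Since F is not senior to B, the subordination leaves the order unchanged.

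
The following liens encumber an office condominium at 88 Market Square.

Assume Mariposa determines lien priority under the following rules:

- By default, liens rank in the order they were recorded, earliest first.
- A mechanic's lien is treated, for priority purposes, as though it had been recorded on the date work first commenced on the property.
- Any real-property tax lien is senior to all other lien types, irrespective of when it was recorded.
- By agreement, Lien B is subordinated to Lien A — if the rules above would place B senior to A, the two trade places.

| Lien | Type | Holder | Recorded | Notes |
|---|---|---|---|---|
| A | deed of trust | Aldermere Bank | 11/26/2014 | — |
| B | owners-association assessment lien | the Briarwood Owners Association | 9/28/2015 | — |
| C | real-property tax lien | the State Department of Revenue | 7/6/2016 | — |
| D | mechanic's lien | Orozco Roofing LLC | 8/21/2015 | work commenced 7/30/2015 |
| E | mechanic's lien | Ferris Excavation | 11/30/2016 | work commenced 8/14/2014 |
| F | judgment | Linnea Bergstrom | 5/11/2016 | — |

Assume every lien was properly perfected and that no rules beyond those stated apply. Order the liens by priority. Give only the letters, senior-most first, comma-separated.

C, E, A, D, B, F

Effective dates: D's effective date is 7/30/2015, when work began; E is treated as recorded 8/14/2014, the work-commencement date.
C, as a real-property tax lien, has superpriority and ranks first.
Remaining liens by effective date: E (8/14/2014), A (11/26/2014), D (7/30/2015), B (9/28/2015), F (5/11/2016).
B is already junior to A, so the subordination agreement changes nothing.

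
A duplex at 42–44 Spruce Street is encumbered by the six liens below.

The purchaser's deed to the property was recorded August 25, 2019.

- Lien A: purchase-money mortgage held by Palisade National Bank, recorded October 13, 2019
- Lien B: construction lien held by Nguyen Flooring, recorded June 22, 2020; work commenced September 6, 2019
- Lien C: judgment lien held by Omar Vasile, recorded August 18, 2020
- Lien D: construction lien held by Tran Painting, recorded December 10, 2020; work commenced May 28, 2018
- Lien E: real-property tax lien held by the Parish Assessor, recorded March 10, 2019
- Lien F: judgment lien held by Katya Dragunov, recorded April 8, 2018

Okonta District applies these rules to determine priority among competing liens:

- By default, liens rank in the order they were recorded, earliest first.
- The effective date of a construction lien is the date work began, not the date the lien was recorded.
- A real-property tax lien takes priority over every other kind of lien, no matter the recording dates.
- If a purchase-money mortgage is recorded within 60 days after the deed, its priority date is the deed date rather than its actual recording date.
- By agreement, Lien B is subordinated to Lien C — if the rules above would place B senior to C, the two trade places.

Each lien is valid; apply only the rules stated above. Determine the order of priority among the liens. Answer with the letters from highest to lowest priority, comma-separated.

E, F, D, A, C, B

Effective dates after the stated exceptions: A's effective date is the deed date, August 25, 2019; B's effective date is September 6, 2019, when work began; D relates back to May 28, 2018 (work commenced).
E is a real-property tax lien, so it outranks all other liens regardless of date.
The other liens, earliest effective date first: F (April 8, 2018), D (May 28, 2018), A (August 25, 2019), B (September 6, 2019), C (August 18, 2020).
B is senior to C before the subordination, so the two trade places.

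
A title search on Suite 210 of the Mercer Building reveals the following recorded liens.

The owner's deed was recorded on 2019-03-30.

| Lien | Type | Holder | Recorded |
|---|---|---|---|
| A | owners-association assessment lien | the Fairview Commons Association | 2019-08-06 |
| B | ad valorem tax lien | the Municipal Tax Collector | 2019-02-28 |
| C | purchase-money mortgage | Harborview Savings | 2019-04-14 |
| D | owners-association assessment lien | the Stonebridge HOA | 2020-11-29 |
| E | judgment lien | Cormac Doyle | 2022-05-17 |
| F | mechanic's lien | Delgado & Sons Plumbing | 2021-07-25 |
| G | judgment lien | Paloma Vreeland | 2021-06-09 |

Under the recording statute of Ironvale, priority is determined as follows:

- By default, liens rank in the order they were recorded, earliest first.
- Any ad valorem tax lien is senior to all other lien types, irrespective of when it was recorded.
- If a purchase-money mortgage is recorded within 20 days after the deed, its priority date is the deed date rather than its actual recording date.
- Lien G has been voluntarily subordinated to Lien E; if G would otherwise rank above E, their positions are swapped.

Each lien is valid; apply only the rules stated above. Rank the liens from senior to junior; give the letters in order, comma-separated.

B, C, A, D, E, F, G

Effective dates: C was recorded within the 20-day window, so its effective date is the deed date 2019-03-30.
As an ad valorem tax lien, B is senior to every other lien.
The other liens, earliest effective date first: C (2019-03-30), A (2019-08-06), D (2020-11-29), G (2021-06-09), F (2021-07-25), E (2022-05-17).
Because G would otherwise rank above E, the subordination swaps them.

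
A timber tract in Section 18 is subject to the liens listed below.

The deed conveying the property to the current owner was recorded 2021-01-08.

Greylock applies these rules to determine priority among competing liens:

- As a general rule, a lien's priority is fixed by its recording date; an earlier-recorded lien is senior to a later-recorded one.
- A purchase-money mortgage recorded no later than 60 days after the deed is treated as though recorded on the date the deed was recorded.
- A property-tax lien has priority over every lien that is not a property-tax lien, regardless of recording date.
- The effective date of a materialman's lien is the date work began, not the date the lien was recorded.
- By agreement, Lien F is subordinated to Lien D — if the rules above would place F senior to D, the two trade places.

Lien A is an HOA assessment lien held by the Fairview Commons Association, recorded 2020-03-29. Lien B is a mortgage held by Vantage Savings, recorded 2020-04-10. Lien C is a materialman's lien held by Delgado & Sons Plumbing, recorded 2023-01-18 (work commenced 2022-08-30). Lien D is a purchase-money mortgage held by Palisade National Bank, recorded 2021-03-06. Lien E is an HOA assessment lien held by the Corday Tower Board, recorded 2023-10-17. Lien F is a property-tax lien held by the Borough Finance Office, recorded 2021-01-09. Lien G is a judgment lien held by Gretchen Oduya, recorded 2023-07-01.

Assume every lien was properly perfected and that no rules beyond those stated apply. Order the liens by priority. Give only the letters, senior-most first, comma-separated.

First, effective dates: C is treated as recorded 2022-08-30, the work-commencement date; D relates back to the deed date 2021-01-08.
F, as a property-tax lien, has superpriority and ranks first.
Remaining liens by effective date: A (2020-03-29), B (2020-04-10), D (2021-01-08), C (2022-08-30), G (2023-07-01), E (2023-10-17).
F would otherwise be senior to D, so under the subordination agreement F and D exchange positions.

D, A, B, F, C, G, E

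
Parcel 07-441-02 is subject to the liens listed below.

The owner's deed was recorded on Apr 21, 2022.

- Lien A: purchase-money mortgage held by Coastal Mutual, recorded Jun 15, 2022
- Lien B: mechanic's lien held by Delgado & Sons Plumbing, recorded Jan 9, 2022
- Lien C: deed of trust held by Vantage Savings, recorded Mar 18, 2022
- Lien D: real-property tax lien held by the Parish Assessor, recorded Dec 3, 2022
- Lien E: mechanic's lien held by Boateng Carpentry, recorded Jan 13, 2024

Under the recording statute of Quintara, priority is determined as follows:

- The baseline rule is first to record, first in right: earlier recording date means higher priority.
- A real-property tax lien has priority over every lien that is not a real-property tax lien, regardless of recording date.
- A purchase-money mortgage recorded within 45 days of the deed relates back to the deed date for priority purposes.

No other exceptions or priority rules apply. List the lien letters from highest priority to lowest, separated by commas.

D, B, C, A, E

First, effective dates: A missed the 45-day window (55 days after the deed), so its recording date stands.
As a real-property tax lien, D is senior to every other lien.
The other liens, earliest effective date first: B (Jan 9, 2022), C (Mar 18, 2022), A (Jun 15, 2022), E (Jan 13, 2024).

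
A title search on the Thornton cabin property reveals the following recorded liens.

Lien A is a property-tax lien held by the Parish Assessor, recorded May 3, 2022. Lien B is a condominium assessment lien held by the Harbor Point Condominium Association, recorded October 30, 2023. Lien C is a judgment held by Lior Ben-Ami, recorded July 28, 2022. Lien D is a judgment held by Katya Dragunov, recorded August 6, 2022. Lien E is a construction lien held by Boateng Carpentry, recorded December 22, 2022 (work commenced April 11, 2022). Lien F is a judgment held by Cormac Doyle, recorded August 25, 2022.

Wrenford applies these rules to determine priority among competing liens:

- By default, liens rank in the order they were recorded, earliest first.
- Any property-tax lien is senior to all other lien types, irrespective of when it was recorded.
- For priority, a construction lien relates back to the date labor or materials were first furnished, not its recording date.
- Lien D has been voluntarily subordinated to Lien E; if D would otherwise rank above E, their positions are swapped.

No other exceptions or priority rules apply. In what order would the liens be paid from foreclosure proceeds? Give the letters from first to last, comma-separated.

A, E, C, D, F, B

Effective dates after the stated exceptions: E's effective date is April 11, 2022, when work began.
As a property-tax lien, A is senior to every other lien.
The other liens, earliest effective date first: E (April 11, 2022), C (July 28, 2022), D (August 6, 2022), F (August 25, 2022), B (October 30, 2023).
D already ranks below E; the subordination has no effect.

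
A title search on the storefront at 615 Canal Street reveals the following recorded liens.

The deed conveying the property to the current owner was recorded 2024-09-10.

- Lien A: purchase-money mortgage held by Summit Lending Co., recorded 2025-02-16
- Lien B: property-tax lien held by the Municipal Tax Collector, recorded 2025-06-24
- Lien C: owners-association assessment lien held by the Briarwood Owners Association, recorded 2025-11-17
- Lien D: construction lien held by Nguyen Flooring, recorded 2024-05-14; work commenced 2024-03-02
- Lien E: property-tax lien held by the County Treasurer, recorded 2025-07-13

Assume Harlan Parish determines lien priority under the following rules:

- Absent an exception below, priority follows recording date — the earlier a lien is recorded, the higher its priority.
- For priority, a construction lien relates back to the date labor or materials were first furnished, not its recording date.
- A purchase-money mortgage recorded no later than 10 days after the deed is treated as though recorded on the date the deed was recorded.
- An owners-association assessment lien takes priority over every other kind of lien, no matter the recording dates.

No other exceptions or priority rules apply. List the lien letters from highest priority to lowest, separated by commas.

C, D, A, B, E

Effective dates: A was recorded 159 days after the deed, outside the 10-day window, so it keeps its recording date; D's effective date is 2024-03-02, when work began.
C, as an owners-association assessment lien, has superpriority and ranks first.
Among the remaining liens, by effective date: D (2024-03-02), A (2025-02-16), B (2025-06-24), E (2025-07-13).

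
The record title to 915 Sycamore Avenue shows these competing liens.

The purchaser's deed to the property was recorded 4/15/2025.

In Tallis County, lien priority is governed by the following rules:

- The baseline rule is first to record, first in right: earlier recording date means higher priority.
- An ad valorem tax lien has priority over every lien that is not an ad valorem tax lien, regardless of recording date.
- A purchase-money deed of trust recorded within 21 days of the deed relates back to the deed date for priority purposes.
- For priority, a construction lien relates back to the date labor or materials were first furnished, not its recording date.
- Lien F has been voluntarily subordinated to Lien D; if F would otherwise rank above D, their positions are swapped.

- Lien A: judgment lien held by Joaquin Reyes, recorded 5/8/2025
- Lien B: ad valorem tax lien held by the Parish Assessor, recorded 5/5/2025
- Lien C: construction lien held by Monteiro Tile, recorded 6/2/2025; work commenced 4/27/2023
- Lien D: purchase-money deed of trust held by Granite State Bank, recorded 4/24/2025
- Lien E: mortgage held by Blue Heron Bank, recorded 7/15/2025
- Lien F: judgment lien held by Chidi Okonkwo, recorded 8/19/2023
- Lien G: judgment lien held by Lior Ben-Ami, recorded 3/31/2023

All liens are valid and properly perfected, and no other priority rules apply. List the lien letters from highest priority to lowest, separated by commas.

B, G, C, D, F, A, E

Effective dates: C is treated as recorded 4/27/2023, the work-commencement date; D was recorded within the 21-day window, so its effective date is the deed date 4/15/2025.
B is an ad valorem tax lien, so it outranks all other liens regardless of date.
Remaining liens by effective date: G (3/31/2023), C (4/27/2023), F (8/19/2023), D (4/15/2025), A (5/8/2025), E (7/15/2025).
F is senior to D before the subordination, so the two trade places.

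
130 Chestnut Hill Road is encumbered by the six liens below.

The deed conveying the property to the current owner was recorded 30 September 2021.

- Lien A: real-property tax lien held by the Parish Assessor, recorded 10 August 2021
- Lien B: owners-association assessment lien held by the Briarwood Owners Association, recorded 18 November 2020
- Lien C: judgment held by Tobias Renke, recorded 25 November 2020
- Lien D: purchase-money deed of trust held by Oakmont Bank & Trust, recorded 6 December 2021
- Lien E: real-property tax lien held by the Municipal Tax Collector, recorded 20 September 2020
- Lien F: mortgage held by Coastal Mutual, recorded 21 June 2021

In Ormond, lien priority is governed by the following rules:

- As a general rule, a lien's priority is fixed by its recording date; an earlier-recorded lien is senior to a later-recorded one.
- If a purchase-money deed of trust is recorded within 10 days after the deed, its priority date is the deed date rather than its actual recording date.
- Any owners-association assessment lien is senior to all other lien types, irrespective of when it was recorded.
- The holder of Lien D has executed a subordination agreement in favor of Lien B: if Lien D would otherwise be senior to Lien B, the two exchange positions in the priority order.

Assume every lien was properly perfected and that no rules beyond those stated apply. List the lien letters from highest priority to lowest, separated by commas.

Effective dates after the stated exceptions: D was recorded 67 days after the deed — beyond 10 days — so no relation-back applies.
B is an owners-association assessment lien and takes priority over every other lien.
Among the remaining liens, by effective date: E (20 September 2020), C (25 November 2020), F (21 June 2021), A (10 August 2021), D (6 December 2021).
Since D is not senior to B, the subordination leaves the order unchanged.

B, E, C, F, A, D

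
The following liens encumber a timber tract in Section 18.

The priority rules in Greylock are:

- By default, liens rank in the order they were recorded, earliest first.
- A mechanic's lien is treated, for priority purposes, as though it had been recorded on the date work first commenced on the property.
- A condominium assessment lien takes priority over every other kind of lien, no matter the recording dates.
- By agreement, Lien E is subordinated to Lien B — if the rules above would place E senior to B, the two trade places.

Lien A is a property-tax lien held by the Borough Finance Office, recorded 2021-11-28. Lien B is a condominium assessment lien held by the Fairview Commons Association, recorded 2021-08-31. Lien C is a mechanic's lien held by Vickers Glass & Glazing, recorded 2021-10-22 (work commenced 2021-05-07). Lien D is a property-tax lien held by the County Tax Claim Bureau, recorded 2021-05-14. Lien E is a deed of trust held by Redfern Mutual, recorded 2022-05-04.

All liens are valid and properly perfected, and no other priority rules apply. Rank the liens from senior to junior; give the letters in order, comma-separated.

B, C, D, A, E

First, effective dates: C relates back to 2021-05-07 (work commenced).
B is a condominium assessment lien, so it outranks all other liens regardless of date.
Among the remaining liens, by effective date: C (2021-05-07), D (2021-05-14), A (2021-11-28), E (2022-05-04).
Since E is not senior to B, the subordination leaves the order unchanged.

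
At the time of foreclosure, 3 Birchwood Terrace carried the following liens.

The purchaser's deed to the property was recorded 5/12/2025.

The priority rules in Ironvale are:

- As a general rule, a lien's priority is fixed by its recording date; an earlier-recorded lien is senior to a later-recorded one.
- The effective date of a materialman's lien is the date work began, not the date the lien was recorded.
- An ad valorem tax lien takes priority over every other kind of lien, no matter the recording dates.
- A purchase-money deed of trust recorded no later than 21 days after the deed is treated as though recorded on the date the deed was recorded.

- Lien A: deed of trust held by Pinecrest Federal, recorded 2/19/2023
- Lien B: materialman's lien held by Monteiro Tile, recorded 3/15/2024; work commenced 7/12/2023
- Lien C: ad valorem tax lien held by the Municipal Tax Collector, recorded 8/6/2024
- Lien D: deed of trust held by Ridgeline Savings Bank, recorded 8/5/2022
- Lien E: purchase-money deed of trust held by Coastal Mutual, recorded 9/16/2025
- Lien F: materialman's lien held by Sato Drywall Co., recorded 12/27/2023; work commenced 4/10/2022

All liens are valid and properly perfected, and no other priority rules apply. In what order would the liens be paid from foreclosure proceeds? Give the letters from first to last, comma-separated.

C, F, D, A, B, E

Adjusting effective dates: B is treated as recorded 7/12/2023, the work-commencement date; E missed the 21-day window (127 days after the deed), so its recording date stands; F relates back to 4/10/2022 (work commenced).
As an ad valorem tax lien, C is senior to every other lien.
The other liens, earliest effective date first: F (4/10/2022), D (8/5/2022), A (2/19/2023), B (7/12/2023), E (9/16/2025).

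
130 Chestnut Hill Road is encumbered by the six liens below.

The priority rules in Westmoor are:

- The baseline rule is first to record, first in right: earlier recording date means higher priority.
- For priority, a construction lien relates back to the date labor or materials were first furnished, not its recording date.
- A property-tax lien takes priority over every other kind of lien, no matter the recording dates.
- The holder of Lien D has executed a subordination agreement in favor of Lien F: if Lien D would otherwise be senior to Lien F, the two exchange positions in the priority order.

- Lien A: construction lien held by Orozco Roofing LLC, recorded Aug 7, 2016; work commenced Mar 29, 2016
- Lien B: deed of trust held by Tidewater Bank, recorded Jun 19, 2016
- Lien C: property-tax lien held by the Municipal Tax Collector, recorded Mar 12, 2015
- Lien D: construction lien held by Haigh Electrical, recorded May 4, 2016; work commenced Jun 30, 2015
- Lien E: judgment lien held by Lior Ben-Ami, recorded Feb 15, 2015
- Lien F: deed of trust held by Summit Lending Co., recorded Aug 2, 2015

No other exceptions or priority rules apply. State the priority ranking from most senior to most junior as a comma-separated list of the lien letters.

First, effective dates: A is treated as recorded Mar 29, 2016, the work-commencement date; D is treated as recorded Jun 30, 2015, the work-commencement date.
As a property-tax lien, C is senior to every other lien.
The other liens, earliest effective date first: E (Feb 15, 2015), D (Jun 30, 2015), F (Aug 2, 2015), A (Mar 29, 2016), B (Jun 19, 2016).
D is senior to F before the subordination, so the two trade places.

C, E, F, D, A, B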